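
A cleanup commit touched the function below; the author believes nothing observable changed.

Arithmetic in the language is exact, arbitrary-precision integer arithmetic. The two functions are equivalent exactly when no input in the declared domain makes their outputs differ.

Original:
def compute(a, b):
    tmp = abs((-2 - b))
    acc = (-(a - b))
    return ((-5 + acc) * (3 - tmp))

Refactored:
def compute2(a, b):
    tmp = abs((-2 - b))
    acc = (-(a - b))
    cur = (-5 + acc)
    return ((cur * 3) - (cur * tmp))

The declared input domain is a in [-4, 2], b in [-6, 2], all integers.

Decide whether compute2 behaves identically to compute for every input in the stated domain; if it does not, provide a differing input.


Behavior is preserved: although statement counts differ; local variable names differ; arithmetic usage differs, the outputs never diverge.
As a probe, take a=2, b=-5: compute runs tmp becomes 3; next acc becomes -7; next final value 0; compute2 runs tmp becomes 3; next acc becomes -7; next cur becomes -12; next final value 0; both end at 0.
Sweeping the whole domain (63 inputs) finds no disagreement.
verdict: equivalent


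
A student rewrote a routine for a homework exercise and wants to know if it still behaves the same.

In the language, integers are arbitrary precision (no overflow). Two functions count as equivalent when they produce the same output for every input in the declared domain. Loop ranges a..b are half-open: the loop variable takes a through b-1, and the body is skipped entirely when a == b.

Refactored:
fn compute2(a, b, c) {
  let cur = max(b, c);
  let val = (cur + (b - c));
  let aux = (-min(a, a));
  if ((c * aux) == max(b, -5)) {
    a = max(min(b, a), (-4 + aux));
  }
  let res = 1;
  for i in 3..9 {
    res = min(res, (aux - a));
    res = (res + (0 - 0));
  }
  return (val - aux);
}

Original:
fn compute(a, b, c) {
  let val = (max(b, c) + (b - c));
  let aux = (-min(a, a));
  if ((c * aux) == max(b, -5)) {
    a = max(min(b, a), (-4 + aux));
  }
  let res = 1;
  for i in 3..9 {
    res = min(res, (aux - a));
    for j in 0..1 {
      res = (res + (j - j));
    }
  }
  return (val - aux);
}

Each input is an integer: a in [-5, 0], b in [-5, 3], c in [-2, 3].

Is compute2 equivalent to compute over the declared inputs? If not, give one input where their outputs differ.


Reading the diff, among the changes: local variable names differ; and constant usage differs; and loop structure differs.
As a probe, take a=-1, b=0, c=1: compute runs val=0, then aux=1, then ((c * aux) == max(b, -5)) is false, then res=1, then (i=3), then res=1, then (j=0), then res=1, then (i=4), then res=1, then (j=0), then res=1, then (i=5), then res=1, then (j=0), then res=1, then (i=6), then res=1, then (j=0), then res=1, then (i=7), then res=1, then (j=0), then res=1, then (i=8), then res=1, then (j=0), then res=1, then returns -1; compute2 runs cur=1, then val=0, then aux=1, then ((c * aux) == max(b, -5)) is false, then res=1, then (i=3), then res=1, then res=1, then (i=4), then res=1, then res=1, then (i=5), then res=1, then res=1, then (i=6), then res=1, then res=1, then (i=7), then res=1, then res=1, then (i=8), then res=1, then res=1, then returns -1; both end at -1.
Sweeping the whole domain (324 inputs) finds no disagreement.
verdict: equivalent


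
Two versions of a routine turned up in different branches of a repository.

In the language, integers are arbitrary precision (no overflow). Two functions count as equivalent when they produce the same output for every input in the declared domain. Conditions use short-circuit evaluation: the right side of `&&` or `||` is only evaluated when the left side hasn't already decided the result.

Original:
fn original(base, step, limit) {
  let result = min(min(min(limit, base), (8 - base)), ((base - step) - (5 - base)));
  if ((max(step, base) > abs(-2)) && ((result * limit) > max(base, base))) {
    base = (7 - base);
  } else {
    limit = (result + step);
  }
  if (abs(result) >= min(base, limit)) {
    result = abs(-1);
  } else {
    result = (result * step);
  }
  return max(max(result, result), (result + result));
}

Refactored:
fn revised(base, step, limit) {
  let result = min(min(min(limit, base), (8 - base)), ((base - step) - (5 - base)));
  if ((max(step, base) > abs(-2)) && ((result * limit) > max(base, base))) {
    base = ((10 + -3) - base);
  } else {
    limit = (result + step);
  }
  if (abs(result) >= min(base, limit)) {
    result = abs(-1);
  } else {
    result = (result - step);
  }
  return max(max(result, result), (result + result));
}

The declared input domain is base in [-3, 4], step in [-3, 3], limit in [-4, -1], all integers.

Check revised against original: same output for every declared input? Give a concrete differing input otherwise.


Take base=4, step=3, limit=-1.
original: result=-1, then ((max(step, base) > abs(-2)) && ((result * limit) > max(base, base))) is false, then limit=2, then (abs(result) >= min(base, limit)) is false, then result=-3, then returns -3
revised: result=-1, then ((max(step, base) > abs(-2)) && ((result * limit) > max(base, base))) is false, then limit=2, then (abs(result) >= min(base, limit)) is false, then result=-4, then returns -4
-3 != -4, so the rewrite changes behavior.
verdict: not equivalent; witness: base=4, step=3, limit=-1


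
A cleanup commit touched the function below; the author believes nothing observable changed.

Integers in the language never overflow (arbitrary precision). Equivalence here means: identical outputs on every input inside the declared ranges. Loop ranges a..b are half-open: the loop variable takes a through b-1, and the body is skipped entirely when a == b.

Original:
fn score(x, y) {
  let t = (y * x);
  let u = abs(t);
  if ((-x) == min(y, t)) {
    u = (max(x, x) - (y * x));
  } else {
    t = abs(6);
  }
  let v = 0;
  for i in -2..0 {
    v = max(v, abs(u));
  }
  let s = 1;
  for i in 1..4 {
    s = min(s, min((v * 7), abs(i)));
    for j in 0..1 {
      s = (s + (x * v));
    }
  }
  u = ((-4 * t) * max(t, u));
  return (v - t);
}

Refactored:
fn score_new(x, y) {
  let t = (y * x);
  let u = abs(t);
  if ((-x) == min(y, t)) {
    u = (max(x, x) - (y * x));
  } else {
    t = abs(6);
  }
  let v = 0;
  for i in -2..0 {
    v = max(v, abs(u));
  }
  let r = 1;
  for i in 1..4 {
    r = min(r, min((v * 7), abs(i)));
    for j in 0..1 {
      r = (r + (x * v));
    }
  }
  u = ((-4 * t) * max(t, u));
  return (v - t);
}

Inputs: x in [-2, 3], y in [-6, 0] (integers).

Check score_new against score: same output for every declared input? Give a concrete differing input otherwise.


The two versions differ — the changes include local variable names differ.
As a probe, take x=0, y=-5: score runs t=0, then u=0, then ((-x) == min(y, t)) is false, then t=6, then v=0, then (i=-2), then v=0, then (i=-1), then v=0, then s=1, then (i=1), then s=0, then (j=0), then s=0, then (i=2), then s=0, then (j=0), then s=0, then (i=3), then s=0, then (j=0), then s=0, then u=-144, then returns -6; score_new runs t=0, then u=0, then ((-x) == min(y, t)) is false, then t=6, then v=0, then (i=-2), then v=0, then (i=-1), then v=0, then r=1, then (i=1), then r=0, then (j=0), then r=0, then (i=2), then r=0, then (j=0), then r=0, then (i=3), then r=0, then (j=0), then r=0, then u=-144, then returns -6; both end at -6.
An exhaustive pass over the 42 declared inputs shows identical outputs.
verdict: equivalent


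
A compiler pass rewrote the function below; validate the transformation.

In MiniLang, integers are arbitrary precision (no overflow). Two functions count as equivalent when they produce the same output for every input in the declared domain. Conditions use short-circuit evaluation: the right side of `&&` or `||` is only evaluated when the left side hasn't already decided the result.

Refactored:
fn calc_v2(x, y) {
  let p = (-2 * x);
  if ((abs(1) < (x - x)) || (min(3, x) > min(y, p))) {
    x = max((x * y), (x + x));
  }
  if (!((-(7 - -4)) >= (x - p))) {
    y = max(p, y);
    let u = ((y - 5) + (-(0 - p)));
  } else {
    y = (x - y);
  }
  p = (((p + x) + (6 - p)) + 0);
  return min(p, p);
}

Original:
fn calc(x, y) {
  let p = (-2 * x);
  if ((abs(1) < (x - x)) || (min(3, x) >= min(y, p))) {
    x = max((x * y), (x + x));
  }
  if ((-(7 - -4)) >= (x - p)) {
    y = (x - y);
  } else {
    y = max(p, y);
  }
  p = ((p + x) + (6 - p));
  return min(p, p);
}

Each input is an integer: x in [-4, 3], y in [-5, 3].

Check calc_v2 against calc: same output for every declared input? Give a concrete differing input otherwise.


Consider the input x=-4, y=-4.
calc: p becomes 8; next ((abs(1) < (x - x)) || (min(3, x) >= min(y, p))) evaluates to true; next x becomes 16; next ((-(7 - -4)) >= (x - p)) evaluates to false; next y becomes 8; next p becomes 22; next final value 22
calc_v2: p becomes 8; next ((abs(1) < (x - x)) || (min(3, x) > min(y, p))) evaluates to false; next (!((-(7 - -4)) >= (x - p))) evaluates to false; next y becomes 0; next p becomes 2; next final value 2
22 != 2, so the rewrite changes behavior.
verdict: not equivalent; witness: x=-4, y=-4


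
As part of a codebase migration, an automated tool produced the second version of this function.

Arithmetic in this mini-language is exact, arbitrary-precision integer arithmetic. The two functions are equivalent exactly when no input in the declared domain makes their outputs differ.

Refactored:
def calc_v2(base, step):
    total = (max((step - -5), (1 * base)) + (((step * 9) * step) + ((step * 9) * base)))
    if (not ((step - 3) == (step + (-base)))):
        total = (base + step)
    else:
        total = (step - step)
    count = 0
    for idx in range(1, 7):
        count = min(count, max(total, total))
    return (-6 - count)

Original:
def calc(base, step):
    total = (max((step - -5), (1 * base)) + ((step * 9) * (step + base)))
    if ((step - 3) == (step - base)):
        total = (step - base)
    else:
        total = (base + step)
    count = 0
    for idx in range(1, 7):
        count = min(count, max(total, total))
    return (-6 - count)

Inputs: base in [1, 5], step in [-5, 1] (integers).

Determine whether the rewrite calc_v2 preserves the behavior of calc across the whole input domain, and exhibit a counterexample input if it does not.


These are not equivalent — on base=3, step=-5 the outputs split (2 vs -6).
calc: total := 93 | ((step - 3) == (step - base)): true | total := -8 | count := 0 | iter idx=1: | count := -8 | iter idx=2: | count := -8 | iter idx=3: | count := -8 | iter idx=4: | count := -8 | iter idx=5: | count := -8 | iter idx=6: | count := -8 | result 2
calc_v2: total := 93 | (not ((step - 3) == (step + (-base)))): false | total := 0 | count := 0 | iter idx=1: | count := 0 | iter idx=2: | count := 0 | iter idx=3: | count := 0 | iter idx=4: | count := 0 | iter idx=5: | count := 0 | iter idx=6: | count := 0 | result -6
verdict: not equivalent; witness: base=3, step=-5


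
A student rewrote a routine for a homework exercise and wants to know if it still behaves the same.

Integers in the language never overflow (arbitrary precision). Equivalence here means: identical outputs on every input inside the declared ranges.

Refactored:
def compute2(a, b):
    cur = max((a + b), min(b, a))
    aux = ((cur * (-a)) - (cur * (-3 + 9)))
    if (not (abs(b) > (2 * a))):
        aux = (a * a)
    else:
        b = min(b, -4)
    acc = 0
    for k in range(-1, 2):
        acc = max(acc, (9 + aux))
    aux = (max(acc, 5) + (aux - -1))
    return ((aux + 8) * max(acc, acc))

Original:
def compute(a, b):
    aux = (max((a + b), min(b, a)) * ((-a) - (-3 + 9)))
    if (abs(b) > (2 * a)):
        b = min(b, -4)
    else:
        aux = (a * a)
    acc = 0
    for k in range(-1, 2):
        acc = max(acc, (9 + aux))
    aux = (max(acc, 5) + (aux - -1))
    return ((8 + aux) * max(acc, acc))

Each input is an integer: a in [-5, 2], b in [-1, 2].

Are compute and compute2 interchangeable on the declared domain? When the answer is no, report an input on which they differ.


This is a faithful refactor — arithmetic usage differs; local variable names differ; statement counts differ; boolean connective usage differs, but the computed results match everywhere.
As a probe, take a=-2, b=-1: compute runs aux=8, then (abs(b) > (2 * a)) is true, then b=-4, then acc=0, then (k=-1), then acc=17, then (k=0), then acc=17, then (k=1), then acc=17, then aux=26, then returns 578; compute2 runs cur=-2, then aux=8, then (not (abs(b) > (2 * a))) is false, then b=-4, then acc=0, then (k=-1), then acc=17, then (k=0), then acc=17, then (k=1), then acc=17, then aux=26, then returns 578; both end at 578.
Every one of the 32 inputs gives matching results.
verdict: equivalent


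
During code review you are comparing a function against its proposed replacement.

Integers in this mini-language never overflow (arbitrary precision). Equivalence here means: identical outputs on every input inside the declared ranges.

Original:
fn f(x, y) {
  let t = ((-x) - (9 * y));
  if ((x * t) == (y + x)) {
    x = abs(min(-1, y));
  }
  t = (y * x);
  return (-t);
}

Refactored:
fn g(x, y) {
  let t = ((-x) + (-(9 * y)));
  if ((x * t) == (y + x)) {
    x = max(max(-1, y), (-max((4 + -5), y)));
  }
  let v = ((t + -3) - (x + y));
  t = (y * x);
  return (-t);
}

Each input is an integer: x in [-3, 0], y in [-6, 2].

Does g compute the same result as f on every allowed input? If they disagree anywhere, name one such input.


The one real change (`min(-1, y)` became `max(-1, y)`) has no effect anywhere in the declared ranges.
One worked example (x=-3, y=-2) — f: t := 21 | ((x * t) == (y + x)): false | t := 6 | result -6; g: t := 21 | ((x * t) == (y + x)): false | v := 23 | t := 6 | result -6; agreement on -6.
Checked all 36 inputs in the declared domain: the outputs agree on every one.
verdict: equivalent


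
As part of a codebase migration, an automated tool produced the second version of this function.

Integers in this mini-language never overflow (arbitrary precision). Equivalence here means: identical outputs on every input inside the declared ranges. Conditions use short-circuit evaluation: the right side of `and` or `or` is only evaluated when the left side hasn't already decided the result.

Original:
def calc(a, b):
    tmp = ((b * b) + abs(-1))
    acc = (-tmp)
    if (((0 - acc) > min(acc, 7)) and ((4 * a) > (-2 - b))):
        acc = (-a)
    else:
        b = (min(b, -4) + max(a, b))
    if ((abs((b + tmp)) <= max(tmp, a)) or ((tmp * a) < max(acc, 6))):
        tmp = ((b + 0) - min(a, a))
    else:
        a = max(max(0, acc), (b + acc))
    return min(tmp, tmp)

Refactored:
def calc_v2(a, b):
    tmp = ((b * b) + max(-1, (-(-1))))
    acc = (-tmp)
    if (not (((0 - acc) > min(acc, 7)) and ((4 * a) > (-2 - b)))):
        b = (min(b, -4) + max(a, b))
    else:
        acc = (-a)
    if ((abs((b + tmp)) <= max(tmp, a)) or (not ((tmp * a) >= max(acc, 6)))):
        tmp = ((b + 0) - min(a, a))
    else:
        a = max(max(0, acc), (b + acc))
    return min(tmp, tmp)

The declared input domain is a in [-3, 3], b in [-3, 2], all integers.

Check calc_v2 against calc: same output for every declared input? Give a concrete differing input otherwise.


This is a faithful refactor — comparison usage differs, and min/max/abs usage differs, and boolean connective usage differs, and constant usage differs, but the computed results match everywhere.
As a probe, take a=0, b=0: calc runs tmp = 1; acc = -1; (((0 - acc) > min(acc, 7)) and ((4 * a) > (-2 - b))) -> true; acc = 0; ((abs((b + tmp)) <= max(tmp, a)) or ((tmp * a) < max(acc, 6))) -> true; tmp = 0; return 0; calc_v2 runs tmp = 1; acc = -1; (not (((0 - acc) > min(acc, 7)) and ((4 * a) > (-2 - b)))) -> false; acc = 0; ((abs((b + tmp)) <= max(tmp, a)) or (not ((tmp * a) >= max(acc, 6)))) -> true; tmp = 0; return 0; both end at 0.
An exhaustive pass over the 42 declared inputs shows identical outputs.
verdict: equivalent


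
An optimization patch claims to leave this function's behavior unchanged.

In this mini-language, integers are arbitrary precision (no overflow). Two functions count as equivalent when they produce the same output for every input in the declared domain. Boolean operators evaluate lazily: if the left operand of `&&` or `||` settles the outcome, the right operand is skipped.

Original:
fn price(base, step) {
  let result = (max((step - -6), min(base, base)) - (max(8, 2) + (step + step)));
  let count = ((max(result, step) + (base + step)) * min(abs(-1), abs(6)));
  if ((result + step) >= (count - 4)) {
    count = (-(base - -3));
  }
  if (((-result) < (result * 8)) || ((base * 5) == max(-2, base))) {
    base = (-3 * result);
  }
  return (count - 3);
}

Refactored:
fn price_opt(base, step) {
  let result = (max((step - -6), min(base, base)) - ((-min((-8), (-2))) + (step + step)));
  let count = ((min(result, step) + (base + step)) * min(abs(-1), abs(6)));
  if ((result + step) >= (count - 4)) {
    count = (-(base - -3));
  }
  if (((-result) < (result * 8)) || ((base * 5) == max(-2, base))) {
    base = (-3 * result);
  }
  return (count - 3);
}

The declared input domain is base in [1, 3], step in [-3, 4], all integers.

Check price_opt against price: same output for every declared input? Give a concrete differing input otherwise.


Run the pair on base=1, step=1.
price: result=-3, then count=3, then ((result + step) >= (count - 4)) is false, then (((-result) < (result * 8)) || ((base * 5) == max(-2, base))) is false, then returns 0
price_opt: result=-3, then count=-1, then ((result + step) >= (count - 4)) is true, then count=-4, then (((-result) < (result * 8)) || ((base * 5) == max(-2, base))) is false, then returns -7
0 != -7, so the rewrite changes behavior.
verdict: not equivalent; witness: base=1, step=1


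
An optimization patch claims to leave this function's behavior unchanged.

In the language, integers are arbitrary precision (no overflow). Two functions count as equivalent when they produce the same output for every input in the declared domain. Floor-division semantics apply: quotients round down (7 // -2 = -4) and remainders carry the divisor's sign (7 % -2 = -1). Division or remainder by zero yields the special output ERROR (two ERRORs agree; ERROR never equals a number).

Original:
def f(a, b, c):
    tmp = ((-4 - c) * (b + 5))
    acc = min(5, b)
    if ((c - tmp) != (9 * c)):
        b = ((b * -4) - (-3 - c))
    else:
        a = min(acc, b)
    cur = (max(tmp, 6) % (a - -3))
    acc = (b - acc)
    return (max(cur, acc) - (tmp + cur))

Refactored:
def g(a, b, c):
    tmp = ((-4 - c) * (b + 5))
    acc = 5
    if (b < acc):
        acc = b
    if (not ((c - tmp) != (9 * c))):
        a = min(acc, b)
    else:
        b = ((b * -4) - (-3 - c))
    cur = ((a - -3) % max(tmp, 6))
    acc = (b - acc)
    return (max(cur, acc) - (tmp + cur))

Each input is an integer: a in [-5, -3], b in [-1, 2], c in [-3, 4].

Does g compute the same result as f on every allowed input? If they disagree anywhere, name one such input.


These are not equivalent — on a=-5, b=-1, c=-3 the outputs split (9 vs 5).
f: tmp = -4; acc = -1; ((c - tmp) != (9 * c)) -> true; b = 4; cur = 0; acc = 5; return 9
g: tmp = -4; acc = 5; (b < acc) -> true; acc = -1; (not ((c - tmp) != (9 * c))) -> false; b = 4; cur = 4; acc = 5; return 5
verdict: not equivalent; witness: a=-5, b=-1, c=-3


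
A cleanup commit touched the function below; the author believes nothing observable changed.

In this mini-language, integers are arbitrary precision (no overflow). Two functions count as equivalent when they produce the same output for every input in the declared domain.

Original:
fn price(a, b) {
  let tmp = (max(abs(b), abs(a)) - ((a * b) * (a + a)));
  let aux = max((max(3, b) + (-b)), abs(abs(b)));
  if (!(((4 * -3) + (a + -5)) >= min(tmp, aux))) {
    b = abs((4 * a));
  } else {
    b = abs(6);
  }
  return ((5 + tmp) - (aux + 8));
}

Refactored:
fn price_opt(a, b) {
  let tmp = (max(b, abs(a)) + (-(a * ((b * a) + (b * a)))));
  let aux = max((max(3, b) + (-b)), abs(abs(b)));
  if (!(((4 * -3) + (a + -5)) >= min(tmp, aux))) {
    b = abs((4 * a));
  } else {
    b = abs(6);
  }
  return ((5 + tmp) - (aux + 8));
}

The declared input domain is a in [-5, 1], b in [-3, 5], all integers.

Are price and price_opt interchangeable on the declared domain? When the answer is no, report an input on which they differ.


Consider the input a=-2, b=-3.
price: tmp = 27; aux = 6; (!(((4 * -3) + (a + -5)) >= min(tmp, aux))) -> true; b = 8; return 18
price_opt: tmp = 26; aux = 6; (!(((4 * -3) + (a + -5)) >= min(tmp, aux))) -> true; b = 8; return 17
18 and 17 differ, so these are not the same function on this domain.
verdict: not equivalent; witness: a=-2, b=-3


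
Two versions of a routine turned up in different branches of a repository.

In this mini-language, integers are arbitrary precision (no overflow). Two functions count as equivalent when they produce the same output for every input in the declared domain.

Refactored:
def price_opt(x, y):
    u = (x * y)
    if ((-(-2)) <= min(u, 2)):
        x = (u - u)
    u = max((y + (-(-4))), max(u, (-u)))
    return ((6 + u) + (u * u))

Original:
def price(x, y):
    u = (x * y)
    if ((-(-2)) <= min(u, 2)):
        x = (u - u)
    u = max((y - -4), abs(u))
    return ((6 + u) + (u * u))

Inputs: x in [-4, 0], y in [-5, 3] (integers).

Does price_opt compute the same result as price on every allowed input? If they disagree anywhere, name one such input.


The two are interchangeable: arithmetic usage differs, and min/max/abs usage differs, and every declared input agrees.
One worked example (x=-2, y=0) — price: u := 0 | ((-(-2)) <= min(u, 2)): false | u := 4 | result 26; price_opt: u := 0 | ((-(-2)) <= min(u, 2)): false | u := 4 | result 26; agreement on 26.
Checked all 45 inputs in the declared domain: the outputs agree on every one.
verdict: equivalent


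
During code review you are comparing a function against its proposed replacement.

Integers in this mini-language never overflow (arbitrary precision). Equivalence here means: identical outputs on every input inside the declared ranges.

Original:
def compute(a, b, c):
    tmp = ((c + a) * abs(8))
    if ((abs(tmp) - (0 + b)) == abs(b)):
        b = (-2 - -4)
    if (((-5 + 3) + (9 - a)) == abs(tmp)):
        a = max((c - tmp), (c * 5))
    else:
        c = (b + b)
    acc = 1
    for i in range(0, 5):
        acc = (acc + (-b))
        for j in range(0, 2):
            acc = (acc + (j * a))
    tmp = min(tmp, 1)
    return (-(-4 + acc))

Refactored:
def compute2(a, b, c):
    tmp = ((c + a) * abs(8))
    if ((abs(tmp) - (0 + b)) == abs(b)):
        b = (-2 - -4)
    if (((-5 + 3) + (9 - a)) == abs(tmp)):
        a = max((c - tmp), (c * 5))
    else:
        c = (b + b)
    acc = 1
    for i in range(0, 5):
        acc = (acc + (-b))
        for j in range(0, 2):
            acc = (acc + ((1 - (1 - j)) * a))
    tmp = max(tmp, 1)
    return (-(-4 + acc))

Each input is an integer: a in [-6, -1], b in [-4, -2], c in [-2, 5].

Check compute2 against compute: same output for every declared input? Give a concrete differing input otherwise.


The one real change (`min(tmp, 1)` became `max(tmp, 1)`) has no effect anywhere in the declared ranges.
Tracing a=-1, b=-2, c=0: compute: tmp = -8; ((abs(tmp) - (0 + b)) == abs(b)) -> false; (((-5 + 3) + (9 - a)) == abs(tmp)) -> true; a = 8; acc = 1; [i=0]; acc = 3; [j=0]; acc = 3; [j=1]; acc = 11; [i=1]; acc = 13; [j=0]; acc = 13; [j=1]; acc = 21; [i=2]; acc = 23; [j=0]; acc = 23; [j=1]; acc = 31; [i=3]; acc = 33; [j=0]; acc = 33; [j=1]; acc = 41; [i=4]; acc = 43; [j=0]; acc = 43; [j=1]; acc = 51; tmp = -8; return -47 | compute2: tmp = -8; ((abs(tmp) - (0 + b)) == abs(b)) -> false; (((-5 + 3) + (9 - a)) == abs(tmp)) -> true; a = 8; acc = 1; [i=0]; acc = 3; [j=0]; acc = 3; [j=1]; acc = 11; [i=1]; acc = 13; [j=0]; acc = 13; [j=1]; acc = 21; [i=2]; acc = 23; [j=0]; acc = 23; [j=1]; acc = 31; [i=3]; acc = 33; [j=0]; acc = 33; [j=1]; acc = 41; [i=4]; acc = 43; [j=0]; acc = 43; [j=1]; acc = 51; tmp = 1; return -47 — matching result -47.
Across all 144 domain points the two functions coincide.
verdict: equivalent


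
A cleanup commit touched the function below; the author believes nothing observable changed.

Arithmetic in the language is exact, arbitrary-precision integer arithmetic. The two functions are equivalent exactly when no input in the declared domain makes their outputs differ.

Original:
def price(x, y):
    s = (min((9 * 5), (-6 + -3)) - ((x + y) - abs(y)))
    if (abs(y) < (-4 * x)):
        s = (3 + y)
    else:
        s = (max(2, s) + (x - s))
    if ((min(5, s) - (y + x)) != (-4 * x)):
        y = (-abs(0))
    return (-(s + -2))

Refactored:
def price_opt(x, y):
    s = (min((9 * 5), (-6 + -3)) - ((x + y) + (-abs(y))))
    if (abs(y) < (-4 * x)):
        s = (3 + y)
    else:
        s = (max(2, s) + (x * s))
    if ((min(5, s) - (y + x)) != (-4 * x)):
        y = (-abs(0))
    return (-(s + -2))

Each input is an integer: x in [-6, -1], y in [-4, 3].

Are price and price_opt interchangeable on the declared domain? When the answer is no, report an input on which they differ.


Try x=-1, y=-4.
price: s = 0; (abs(y) < (-4 * x)) -> false; s = 1; ((min(5, s) - (y + x)) != (-4 * x)) -> true; y = 0; return 1
price_opt: s = 0; (abs(y) < (-4 * x)) -> false; s = 2; ((min(5, s) - (y + x)) != (-4 * x)) -> true; y = 0; return 0
1 and 0 differ, so these are not the same function on this domain.
verdict: not equivalent; witness: x=-1, y=-4


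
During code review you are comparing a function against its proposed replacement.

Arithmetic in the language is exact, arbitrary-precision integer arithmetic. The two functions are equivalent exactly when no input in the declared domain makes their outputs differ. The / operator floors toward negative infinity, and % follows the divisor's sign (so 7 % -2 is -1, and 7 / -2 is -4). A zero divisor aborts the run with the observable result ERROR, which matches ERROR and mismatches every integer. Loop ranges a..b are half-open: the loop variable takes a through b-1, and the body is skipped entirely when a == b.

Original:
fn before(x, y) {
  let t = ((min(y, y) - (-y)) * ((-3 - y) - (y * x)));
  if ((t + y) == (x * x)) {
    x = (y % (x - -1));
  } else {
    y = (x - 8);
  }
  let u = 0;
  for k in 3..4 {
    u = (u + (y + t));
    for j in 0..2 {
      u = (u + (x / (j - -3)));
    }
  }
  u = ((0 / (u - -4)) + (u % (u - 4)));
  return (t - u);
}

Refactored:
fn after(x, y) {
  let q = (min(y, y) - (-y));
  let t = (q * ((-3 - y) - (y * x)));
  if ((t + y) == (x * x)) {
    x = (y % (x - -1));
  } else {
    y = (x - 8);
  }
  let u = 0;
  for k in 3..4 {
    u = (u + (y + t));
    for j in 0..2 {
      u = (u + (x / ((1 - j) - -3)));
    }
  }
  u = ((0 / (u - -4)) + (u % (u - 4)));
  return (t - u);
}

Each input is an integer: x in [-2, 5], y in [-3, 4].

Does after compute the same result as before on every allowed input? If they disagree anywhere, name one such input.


Although statement counts differ, arithmetic usage differs, local variable names differ, constant usage differs, 64/64 inputs agree.
verdict: equivalent


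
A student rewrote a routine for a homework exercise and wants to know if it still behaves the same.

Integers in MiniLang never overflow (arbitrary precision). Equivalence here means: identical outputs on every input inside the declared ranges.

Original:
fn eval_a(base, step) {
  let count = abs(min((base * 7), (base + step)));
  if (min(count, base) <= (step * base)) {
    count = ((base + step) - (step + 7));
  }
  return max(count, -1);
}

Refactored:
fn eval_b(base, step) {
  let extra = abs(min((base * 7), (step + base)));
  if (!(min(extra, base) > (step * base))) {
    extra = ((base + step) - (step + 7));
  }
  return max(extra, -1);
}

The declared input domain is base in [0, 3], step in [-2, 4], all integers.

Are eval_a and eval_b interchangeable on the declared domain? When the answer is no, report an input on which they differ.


The two are interchangeable: boolean connective usage differs, comparison usage differs, local variable names differ, and every declared input agrees.
Spot check at base=1, step=0 — eval_a: count = 1; (min(count, base) <= (step * base)) -> false; return 1. eval_b: extra = 1; (!(min(extra, base) > (step * base))) -> false; return 1. Both give 1.
Across all 28 domain points the two functions coincide.
verdict: equivalent


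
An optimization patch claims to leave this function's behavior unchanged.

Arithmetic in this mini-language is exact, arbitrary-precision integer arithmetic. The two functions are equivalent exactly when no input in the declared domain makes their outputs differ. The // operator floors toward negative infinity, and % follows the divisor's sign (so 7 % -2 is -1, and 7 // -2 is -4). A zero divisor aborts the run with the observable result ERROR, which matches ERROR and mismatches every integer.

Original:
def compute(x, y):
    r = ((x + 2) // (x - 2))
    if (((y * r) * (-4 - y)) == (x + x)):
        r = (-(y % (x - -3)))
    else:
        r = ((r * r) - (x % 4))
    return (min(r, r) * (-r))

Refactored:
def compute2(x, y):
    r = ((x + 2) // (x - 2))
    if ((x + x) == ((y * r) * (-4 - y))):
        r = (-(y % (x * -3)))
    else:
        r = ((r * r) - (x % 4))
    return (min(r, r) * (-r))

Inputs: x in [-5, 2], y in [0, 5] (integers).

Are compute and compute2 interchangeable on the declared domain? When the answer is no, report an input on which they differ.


Not equivalent: x=0, y=0 separates them (0 vs ERROR).
compute: r = -1; (((y * r) * (-4 - y)) == (x + x)) -> true; r = 0; return 0
compute2: r = -1; ((x + x) == ((y * r) * (-4 - y))) -> true; division by zero -> ERROR
verdict: not equivalent; witness: x=0, y=0


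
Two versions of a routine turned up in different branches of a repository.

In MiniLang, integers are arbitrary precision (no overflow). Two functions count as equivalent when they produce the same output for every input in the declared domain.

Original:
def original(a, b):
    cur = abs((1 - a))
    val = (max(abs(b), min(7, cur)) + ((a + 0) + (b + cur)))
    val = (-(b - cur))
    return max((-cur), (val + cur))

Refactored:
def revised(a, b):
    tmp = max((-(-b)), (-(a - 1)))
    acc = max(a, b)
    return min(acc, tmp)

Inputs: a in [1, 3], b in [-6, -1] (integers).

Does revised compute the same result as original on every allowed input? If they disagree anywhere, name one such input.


Consider the input a=1, b=-6.
original: cur=0, then val=1, then val=6, then returns 6
revised: tmp=0, then acc=1, then returns 0
6 against 0: the behavior changed.
verdict: not equivalent; witness: a=1, b=-6


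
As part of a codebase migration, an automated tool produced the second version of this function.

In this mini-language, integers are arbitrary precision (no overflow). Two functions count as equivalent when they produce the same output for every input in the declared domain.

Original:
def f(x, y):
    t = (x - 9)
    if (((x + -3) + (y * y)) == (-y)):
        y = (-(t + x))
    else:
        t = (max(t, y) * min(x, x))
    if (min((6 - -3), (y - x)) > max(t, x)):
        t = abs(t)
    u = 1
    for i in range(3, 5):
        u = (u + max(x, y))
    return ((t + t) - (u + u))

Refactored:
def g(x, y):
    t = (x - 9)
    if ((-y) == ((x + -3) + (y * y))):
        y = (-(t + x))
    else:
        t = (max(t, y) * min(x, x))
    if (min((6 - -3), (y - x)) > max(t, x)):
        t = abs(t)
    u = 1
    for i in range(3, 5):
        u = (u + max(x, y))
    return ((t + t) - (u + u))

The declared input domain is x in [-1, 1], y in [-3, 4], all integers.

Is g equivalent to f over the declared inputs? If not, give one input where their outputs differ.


Side by side, the visible changes include: same computation, different form.
Spot check at x=1, y=-1 — f: t = -8; (((x + -3) + (y * y)) == (-y)) -> false; t = -1; (min((6 - -3), (y - x)) > max(t, x)) -> false; u = 1; [i=3]; u = 2; [i=4]; u = 3; return -8. g: t = -8; ((-y) == ((x + -3) + (y * y))) -> false; t = -1; (min((6 - -3), (y - x)) > max(t, x)) -> false; u = 1; [i=3]; u = 2; [i=4]; u = 3; return -8. Both give -8.
Every one of the 24 inputs gives matching results.
verdict: equivalent


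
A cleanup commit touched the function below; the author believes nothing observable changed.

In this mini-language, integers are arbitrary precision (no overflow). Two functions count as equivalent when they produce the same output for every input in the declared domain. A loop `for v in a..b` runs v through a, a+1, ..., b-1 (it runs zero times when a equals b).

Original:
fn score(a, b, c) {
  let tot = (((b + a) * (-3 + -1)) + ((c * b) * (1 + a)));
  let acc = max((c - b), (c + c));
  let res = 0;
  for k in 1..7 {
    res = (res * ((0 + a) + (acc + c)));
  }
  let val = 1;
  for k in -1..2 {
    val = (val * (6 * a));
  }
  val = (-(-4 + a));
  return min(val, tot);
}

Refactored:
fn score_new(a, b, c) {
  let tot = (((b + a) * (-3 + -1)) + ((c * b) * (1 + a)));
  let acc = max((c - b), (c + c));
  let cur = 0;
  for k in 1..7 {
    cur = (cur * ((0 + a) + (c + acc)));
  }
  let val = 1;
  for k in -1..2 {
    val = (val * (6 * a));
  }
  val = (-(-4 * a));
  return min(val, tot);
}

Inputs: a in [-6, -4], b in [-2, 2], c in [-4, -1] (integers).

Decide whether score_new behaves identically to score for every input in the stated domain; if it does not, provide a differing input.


The rewrite breaks on a=-6, b=-2, c=-4, where the results are -8 and -24.
score: tot := -8 | acc := -2 | res := 0 | iter k=1: | res := 0 | iter k=2: | res := 0 | iter k=3: | res := 0 | iter k=4: | res := 0 | iter k=5: | res := 0 | iter k=6: | res := 0 | val := 1 | iter k=-1: | val := -36 | iter k=0: | val := 1296 | iter k=1: | val := -46656 | val := 10 | result -8
score_new: tot := -8 | acc := -2 | cur := 0 | iter k=1: | cur := 0 | iter k=2: | cur := 0 | iter k=3: | cur := 0 | iter k=4: | cur := 0 | iter k=5: | cur := 0 | iter k=6: | cur := 0 | val := 1 | iter k=-1: | val := -36 | iter k=0: | val := 1296 | iter k=1: | val := -46656 | val := -24 | result -24
verdict: not equivalent; witness: a=-6, b=-2, c=-4


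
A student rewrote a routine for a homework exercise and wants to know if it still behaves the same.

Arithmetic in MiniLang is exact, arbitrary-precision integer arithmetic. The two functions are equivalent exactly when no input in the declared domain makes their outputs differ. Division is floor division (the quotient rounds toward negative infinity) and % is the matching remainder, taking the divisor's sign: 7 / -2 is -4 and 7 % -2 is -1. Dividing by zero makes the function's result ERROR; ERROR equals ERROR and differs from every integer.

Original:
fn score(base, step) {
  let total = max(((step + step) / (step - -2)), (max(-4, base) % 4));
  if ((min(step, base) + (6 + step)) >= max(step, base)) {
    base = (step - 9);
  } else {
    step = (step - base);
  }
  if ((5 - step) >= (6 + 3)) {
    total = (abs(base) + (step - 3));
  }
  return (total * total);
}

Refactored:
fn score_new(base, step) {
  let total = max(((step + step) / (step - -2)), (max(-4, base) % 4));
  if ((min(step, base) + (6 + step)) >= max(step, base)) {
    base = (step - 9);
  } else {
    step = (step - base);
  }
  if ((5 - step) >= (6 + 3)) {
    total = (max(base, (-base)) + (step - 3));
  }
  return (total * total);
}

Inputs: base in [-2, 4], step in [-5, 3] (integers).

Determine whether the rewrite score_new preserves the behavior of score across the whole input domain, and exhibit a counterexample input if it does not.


Reading the diff, among the changes: min/max/abs usage differs.
Tracing base=1, step=2: score: total becomes 1; next ((min(step, base) + (6 + step)) >= max(step, base)) evaluates to true; next base becomes -7; next ((5 - step) >= (6 + 3)) evaluates to false; next final value 1 | score_new: total becomes 1; next ((min(step, base) + (6 + step)) >= max(step, base)) evaluates to true; next base becomes -7; next ((5 - step) >= (6 + 3)) evaluates to false; next final value 1 — matching result 1.
An exhaustive pass over the 63 declared inputs shows identical outputs.
verdict: equivalent


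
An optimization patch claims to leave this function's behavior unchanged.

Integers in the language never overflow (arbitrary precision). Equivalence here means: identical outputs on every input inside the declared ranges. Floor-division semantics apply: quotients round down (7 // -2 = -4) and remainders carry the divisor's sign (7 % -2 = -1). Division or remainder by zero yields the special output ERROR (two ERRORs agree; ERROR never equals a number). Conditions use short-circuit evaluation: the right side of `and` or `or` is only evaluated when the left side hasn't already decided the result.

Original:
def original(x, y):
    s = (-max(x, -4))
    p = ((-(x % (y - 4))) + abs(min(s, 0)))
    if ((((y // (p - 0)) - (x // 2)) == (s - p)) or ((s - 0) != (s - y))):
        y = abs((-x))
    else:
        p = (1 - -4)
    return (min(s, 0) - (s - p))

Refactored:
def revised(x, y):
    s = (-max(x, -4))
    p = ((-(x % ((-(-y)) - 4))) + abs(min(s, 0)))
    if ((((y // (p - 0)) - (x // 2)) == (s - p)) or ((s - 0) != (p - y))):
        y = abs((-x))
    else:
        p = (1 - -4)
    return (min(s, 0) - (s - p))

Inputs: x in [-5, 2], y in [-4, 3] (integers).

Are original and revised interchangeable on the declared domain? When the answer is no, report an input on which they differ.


Evaluate both at x=1, y=0.
original: s becomes -1; next p becomes 4; next ((((y // (p - 0)) - (x // 2)) == (s - p)) or ((s - 0) != (s - y))) evaluates to false; next p becomes 5; next final value 5
revised: s becomes -1; next p becomes 4; next ((((y // (p - 0)) - (x // 2)) == (s - p)) or ((s - 0) != (p - y))) evaluates to true; next y becomes 1; next final value 4
5 vs 4 — the two versions disagree here.
verdict: not equivalent; witness: x=1, y=0


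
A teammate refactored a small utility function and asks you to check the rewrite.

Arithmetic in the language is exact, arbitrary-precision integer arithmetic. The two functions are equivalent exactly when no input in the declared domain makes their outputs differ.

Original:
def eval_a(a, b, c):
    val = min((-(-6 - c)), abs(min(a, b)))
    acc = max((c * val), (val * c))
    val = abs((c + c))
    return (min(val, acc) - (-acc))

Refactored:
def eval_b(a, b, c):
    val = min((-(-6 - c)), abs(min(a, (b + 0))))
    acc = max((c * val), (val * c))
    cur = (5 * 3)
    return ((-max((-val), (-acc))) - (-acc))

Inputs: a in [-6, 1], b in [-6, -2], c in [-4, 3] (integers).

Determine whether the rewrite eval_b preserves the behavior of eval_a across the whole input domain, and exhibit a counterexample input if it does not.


Consider the input a=-6, b=-6, c=1.
eval_a: val = 6; acc = 6; val = 2; return 8
eval_b: val = 6; acc = 6; cur = 15; return 12
8 and 12 differ, so these are not the same function on this domain.
verdict: not equivalent; witness: a=-6, b=-6, c=1


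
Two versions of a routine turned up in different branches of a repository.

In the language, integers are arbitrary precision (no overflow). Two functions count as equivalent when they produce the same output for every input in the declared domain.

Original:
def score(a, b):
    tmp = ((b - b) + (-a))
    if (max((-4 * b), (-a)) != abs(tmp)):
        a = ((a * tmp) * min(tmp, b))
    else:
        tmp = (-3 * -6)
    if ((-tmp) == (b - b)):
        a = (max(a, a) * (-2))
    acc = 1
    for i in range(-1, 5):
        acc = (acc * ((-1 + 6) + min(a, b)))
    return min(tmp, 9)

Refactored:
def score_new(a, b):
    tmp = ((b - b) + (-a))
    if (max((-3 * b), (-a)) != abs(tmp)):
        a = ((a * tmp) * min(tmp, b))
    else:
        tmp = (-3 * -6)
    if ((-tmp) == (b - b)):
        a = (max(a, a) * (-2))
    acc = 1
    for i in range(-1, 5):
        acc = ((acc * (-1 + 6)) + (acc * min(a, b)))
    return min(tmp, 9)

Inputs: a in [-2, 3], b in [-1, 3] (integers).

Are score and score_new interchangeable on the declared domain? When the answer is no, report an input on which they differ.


Try a=3, b=-1.
score: tmp = -3; (max((-4 * b), (-a)) != abs(tmp)) -> true; a = 27; ((-tmp) == (b - b)) -> false; acc = 1; [i=-1]; acc = 4; [i=0]; acc = 16; [i=1]; acc = 64; [i=2]; acc = 256; [i=3]; acc = 1024; [i=4]; acc = 4096; return -3
score_new: tmp = -3; (max((-3 * b), (-a)) != abs(tmp)) -> false; tmp = 18; ((-tmp) == (b - b)) -> false; acc = 1; [i=-1]; acc = 4; [i=0]; acc = 16; [i=1]; acc = 64; [i=2]; acc = 256; [i=3]; acc = 1024; [i=4]; acc = 4096; return 9
-3 != 9, so the rewrite changes behavior.
verdict: not equivalent; witness: a=3, b=-1
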